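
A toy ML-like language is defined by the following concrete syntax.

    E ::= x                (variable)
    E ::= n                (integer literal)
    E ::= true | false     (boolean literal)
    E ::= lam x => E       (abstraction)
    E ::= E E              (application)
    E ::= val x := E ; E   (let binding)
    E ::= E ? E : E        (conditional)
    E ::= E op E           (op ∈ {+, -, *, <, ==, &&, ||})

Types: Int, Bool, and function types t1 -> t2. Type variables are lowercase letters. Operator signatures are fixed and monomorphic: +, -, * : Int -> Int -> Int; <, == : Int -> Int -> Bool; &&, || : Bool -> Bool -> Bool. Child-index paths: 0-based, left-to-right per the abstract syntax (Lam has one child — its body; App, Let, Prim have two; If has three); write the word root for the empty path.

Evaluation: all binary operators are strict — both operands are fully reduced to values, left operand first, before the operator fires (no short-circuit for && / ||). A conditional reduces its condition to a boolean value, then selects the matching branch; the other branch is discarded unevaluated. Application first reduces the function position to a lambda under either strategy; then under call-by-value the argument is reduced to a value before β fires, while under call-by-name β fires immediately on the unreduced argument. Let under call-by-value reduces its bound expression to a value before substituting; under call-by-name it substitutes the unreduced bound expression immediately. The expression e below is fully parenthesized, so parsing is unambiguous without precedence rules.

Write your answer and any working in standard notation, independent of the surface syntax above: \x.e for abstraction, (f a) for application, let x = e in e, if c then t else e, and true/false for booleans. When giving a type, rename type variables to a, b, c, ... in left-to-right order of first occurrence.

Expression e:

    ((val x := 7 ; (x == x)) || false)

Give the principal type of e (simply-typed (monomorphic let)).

Answer: Bool

Working:
let x : Int
x : Int
  unify Int ~ Int
x : Int
  unify Int ~ Int
  unify Bool ~ Bool
  unify Bool ~ Bool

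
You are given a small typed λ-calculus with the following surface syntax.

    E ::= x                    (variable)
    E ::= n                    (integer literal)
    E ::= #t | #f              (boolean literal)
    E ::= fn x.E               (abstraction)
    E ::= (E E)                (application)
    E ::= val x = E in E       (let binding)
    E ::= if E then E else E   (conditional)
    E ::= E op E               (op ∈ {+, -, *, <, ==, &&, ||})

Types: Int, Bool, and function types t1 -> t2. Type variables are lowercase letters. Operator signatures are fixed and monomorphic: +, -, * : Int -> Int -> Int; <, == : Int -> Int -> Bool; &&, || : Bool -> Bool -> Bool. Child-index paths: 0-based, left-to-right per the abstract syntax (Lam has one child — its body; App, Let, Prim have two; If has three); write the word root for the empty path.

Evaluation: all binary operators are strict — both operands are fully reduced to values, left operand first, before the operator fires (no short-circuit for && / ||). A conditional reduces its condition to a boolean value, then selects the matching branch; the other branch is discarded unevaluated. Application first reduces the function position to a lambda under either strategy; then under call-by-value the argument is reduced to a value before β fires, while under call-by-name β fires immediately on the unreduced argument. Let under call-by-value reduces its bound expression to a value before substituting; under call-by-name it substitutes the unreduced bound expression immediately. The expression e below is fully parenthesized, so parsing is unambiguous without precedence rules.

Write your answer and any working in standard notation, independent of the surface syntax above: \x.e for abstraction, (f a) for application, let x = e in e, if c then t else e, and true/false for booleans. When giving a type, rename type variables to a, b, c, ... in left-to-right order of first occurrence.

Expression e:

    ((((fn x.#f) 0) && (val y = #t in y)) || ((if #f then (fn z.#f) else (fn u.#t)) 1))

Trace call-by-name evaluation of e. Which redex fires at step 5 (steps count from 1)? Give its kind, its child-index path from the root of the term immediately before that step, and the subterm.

Derivation:
step 0: ((((\x.false) 0) && (let y = true in y)) || ((if false then (\z.false) else (\u.true)) 1))
step 1: [beta@0.0] ((false && (let y = true in y)) || ((if false then (\z.false) else (\u.true)) 1))
step 2: [let@0.1] ((false && true) || ((if false then (\z.false) else (\u.true)) 1))
step 3: [delta@0] (false || ((if false then (\z.false) else (\u.true)) 1))
step 4: [if@1.0] (false || ((\u.true) 1))
step 5: [beta@1] (false || true)

Answer: beta at 1 : ((\u.true) 1)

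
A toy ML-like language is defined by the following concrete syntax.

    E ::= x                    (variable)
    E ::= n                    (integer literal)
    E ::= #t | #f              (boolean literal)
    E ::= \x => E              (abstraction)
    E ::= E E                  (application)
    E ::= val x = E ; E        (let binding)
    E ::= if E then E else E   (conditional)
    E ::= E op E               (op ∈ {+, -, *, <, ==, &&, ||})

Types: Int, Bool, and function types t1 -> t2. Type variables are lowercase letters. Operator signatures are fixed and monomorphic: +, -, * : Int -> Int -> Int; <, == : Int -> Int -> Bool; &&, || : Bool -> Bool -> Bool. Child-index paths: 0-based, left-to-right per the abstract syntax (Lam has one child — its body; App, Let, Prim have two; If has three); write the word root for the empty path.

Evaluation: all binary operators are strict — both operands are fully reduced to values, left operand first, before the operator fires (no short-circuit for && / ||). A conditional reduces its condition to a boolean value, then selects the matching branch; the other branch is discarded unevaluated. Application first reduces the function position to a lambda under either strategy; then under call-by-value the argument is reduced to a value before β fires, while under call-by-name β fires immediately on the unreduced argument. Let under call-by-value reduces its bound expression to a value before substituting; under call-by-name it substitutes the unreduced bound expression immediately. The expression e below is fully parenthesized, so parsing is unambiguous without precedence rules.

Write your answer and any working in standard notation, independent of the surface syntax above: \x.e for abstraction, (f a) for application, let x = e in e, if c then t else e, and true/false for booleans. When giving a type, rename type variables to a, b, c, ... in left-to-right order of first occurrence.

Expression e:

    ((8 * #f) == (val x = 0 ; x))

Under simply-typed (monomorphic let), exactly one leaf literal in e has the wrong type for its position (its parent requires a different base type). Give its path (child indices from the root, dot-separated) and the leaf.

Answer: 0.1 : false

Derivation:
  unify Int ~ Int
  unify Bool ~ Int
  FAIL: mismatch Bool ~ Int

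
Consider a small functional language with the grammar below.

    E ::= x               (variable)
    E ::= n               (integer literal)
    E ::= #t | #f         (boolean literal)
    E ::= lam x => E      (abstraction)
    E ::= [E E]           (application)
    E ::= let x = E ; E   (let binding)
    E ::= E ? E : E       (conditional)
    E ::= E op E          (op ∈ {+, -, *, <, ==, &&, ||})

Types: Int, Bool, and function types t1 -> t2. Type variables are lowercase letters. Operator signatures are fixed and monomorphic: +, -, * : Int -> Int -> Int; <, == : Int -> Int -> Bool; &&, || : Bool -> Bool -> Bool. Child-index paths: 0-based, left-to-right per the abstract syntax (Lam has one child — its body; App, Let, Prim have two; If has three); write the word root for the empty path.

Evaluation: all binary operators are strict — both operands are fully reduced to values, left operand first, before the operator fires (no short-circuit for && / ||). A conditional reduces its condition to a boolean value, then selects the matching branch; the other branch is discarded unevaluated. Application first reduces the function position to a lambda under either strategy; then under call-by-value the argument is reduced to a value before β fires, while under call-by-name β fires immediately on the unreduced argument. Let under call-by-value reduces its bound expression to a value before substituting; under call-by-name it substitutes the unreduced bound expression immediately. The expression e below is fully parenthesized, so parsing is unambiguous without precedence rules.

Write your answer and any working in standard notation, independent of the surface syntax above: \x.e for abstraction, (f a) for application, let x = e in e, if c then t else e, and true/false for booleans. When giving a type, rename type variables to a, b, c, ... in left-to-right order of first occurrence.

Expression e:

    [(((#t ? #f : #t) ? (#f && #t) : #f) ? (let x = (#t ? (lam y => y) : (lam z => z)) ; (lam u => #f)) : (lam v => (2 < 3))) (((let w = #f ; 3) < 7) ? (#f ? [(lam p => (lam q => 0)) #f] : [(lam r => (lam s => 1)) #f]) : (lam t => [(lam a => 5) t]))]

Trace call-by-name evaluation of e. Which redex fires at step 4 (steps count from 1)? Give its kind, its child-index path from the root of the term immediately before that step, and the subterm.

Answer: beta at root : ((\v.(2 < 3)) (if ((let w = false in 3) < 7) then (if false then ((\p.(\q.0)) false) else ((\r.(\s.1)) false)) else (\t.((\a.5) t))))

Trace:
step 0: ((if (if (if true then false else true) then (false && true) else false) then (let x = (if true then (\y.y) else (\z.z)) in (\u.false)) else (\v.(2 < 3))) (if ((let w = false in 3) < 7) then (if false then ((\p.(\q.0)) false) else ((\r.(\s.1)) false)) else (\t.((\a.5) t))))
step 1: [if@0.0.0] ((if (if false then (false && true) else false) then (let x = (if true then (\y.y) else (\z.z)) in (\u.false)) else (\v.(2 < 3))) (if ((let w = false in 3) < 7) then (if false then ((\p.(\q.0)) false) else ((\r.(\s.1)) false)) else (\t.((\a.5) t))))
step 2: [if@0.0] ((if false then (let x = (if true then (\y.y) else (\z.z)) in (\u.false)) else (\v.(2 < 3))) (if ((let w = false in 3) < 7) then (if false then ((\p.(\q.0)) false) else ((\r.(\s.1)) false)) else (\t.((\a.5) t))))
step 3: [if@0] ((\v.(2 < 3)) (if ((let w = false in 3) < 7) then (if false then ((\p.(\q.0)) false) else ((\r.(\s.1)) false)) else (\t.((\a.5) t))))
step 4: [beta@root] (2 < 3)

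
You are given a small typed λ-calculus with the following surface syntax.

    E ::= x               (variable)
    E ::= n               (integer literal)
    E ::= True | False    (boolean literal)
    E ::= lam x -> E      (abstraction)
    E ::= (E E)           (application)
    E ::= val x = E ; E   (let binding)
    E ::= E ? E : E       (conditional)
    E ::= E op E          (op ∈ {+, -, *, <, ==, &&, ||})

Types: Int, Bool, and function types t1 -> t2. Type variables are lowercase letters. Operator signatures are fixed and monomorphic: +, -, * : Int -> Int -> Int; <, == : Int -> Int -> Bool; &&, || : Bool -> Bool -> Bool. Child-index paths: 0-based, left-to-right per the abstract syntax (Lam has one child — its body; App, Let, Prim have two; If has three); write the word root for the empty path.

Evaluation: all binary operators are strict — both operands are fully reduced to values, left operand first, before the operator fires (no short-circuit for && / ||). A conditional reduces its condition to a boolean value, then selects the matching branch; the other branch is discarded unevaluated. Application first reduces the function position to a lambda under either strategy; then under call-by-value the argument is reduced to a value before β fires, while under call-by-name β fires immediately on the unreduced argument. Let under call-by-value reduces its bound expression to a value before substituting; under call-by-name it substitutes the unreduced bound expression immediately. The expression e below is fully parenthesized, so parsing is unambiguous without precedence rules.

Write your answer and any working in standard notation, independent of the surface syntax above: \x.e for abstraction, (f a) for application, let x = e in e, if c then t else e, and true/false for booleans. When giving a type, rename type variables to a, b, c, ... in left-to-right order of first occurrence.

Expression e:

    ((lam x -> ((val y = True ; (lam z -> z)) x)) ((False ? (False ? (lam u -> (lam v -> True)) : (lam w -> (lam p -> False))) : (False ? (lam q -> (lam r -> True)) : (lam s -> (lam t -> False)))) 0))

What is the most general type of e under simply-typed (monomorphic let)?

Answer: a -> Bool

Working:
let y : Bool
z : b
\z._ : b -> b
x : a
  unify b -> b ~ a -> c
  unify b ~ a
  unify a ~ c
_ _ : c
\x._ : c -> c
  unify Bool ~ Bool
  unify Bool ~ Bool
\v._ : e -> Bool
\u._ : d -> e -> Bool
\p._ : g -> Bool
\w._ : f -> g -> Bool
  unify d -> e -> Bool ~ f -> g -> Bool
  unify d ~ f
  unify e -> Bool ~ g -> Bool
  unify e ~ g
  unify Bool ~ Bool
  unify Bool ~ Bool
\r._ : i -> Bool
\q._ : h -> i -> Bool
\t._ : k -> Bool
\s._ : j -> k -> Bool
  unify h -> i -> Bool ~ j -> k -> Bool
  unify h ~ j
  unify i -> Bool ~ k -> Bool
  unify i ~ k
  unify Bool ~ Bool
  unify f -> g -> Bool ~ j -> k -> Bool
  unify f ~ j
  unify g -> Bool ~ k -> Bool
  unify g ~ k
  unify Bool ~ Bool
  unify j -> k -> Bool ~ Int -> l
  unify j ~ Int
  unify k -> Bool ~ l
_ _ : k -> Bool
  unify c -> c ~ (k -> Bool) -> m
  unify c ~ k -> Bool
  unify k -> Bool ~ m
_ _ : k -> Bool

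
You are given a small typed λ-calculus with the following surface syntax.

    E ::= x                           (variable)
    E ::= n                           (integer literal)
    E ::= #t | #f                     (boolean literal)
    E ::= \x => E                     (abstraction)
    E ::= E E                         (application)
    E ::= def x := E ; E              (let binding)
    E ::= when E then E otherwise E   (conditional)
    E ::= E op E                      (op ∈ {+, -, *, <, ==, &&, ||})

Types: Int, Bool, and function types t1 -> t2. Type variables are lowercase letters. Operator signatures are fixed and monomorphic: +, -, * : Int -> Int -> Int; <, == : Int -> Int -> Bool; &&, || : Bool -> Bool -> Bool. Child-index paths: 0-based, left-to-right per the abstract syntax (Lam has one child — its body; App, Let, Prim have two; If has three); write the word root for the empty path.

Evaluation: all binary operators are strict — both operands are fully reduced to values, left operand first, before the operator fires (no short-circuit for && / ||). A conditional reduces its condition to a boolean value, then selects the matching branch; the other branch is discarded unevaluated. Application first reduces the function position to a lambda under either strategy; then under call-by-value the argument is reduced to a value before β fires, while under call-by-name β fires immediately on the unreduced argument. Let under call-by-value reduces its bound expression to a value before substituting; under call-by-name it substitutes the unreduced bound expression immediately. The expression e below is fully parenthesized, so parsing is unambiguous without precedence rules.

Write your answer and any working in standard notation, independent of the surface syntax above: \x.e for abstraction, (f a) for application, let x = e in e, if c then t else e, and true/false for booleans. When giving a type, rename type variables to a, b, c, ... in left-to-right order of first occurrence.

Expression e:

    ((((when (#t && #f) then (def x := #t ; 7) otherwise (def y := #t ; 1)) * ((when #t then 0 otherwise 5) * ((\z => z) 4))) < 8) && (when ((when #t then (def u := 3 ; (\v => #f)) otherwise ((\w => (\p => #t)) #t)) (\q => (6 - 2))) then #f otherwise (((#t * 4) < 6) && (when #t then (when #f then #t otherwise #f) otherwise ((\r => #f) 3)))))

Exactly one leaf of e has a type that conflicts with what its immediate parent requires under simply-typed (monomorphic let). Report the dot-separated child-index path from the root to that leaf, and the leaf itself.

Answer: 1.2.0.0.0 : true

Derivation:
  unify Bool ~ Bool
  unify Bool ~ Bool
  unify Bool ~ Bool
let x : Bool
let y : Bool
  unify Int ~ Int
  unify Int ~ Int
  unify Bool ~ Bool
  unify Int ~ Int
  unify Int ~ Int
z : a
\z._ : a -> a
  unify a -> a ~ Int -> b
  unify a ~ Int
  unify Int ~ b
_ _ : Int
  unify Int ~ Int
  unify Int ~ Int
  unify Int ~ Int
  unify Int ~ Int
  unify Bool ~ Bool
  unify Bool ~ Bool
let u : Int
\v._ : c -> Bool
\p._ : e -> Bool
\w._ : d -> e -> Bool
  unify d -> e -> Bool ~ Bool -> f
  unify d ~ Bool
  unify e -> Bool ~ f
_ _ : e -> Bool
  unify c -> Bool ~ e -> Bool
  unify c ~ e
  unify Bool ~ Bool
  unify Int ~ Int
  unify Int ~ Int
\q._ : g -> Int
  unify e -> Bool ~ (g -> Int) -> h
  unify e ~ g -> Int
  unify Bool ~ h
_ _ : Bool
  unify Bool ~ Bool
  unify Bool ~ Int
  FAIL: mismatch Bool ~ Int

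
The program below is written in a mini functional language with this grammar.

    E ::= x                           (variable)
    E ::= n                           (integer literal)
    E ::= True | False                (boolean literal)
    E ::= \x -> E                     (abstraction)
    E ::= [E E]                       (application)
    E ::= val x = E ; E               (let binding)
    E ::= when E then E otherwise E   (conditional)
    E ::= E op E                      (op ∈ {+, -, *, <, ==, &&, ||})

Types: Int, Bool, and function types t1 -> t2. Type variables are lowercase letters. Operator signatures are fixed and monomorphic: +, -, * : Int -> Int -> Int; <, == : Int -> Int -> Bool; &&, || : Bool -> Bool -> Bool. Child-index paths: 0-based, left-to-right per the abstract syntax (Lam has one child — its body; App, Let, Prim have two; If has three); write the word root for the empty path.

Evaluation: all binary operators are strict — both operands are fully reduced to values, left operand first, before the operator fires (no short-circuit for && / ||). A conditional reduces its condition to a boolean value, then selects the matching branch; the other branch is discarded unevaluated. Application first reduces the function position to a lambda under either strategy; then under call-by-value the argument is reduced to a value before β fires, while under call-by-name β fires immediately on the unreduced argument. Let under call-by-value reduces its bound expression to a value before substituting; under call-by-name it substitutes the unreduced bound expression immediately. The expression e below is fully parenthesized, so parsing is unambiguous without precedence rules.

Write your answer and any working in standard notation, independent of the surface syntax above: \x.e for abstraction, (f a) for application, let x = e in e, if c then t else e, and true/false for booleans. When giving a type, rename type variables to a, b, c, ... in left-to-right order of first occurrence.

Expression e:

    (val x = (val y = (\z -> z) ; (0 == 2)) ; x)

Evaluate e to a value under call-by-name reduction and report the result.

Answer: false

Trace:
step 0: (let x = (let y = (\z.z) in (0 == 2)) in x)
step 1: [let@root] (let y = (\z.z) in (0 == 2))
step 2: [let@root] (0 == 2)
step 3: [delta@root] false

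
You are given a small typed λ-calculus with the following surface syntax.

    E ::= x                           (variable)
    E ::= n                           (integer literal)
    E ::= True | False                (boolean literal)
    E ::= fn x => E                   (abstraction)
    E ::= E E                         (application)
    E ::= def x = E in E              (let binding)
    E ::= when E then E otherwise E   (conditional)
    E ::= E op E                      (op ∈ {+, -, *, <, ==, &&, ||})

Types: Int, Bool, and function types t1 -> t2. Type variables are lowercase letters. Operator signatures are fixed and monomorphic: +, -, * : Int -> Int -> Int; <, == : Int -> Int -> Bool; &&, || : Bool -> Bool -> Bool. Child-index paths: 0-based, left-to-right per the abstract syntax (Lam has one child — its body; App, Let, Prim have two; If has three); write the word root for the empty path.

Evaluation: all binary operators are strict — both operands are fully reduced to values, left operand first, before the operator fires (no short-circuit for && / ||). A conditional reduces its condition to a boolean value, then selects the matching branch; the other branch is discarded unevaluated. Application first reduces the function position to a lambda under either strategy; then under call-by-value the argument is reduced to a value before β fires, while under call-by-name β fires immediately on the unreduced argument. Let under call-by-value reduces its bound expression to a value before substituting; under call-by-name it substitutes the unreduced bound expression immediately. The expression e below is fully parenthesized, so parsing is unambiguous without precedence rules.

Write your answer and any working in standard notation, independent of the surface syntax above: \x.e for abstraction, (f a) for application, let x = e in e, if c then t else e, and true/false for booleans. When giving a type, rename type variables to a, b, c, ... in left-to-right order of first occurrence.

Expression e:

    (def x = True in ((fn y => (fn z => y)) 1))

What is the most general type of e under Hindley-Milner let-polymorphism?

Trace:
let x : Bool
y : a
\z._ : b -> a
\y._ : a -> b -> a
  unify a -> b -> a ~ Int -> c
  unify a ~ Int
  unify b -> Int ~ c
_ _ : b -> Int

Answer: a -> Int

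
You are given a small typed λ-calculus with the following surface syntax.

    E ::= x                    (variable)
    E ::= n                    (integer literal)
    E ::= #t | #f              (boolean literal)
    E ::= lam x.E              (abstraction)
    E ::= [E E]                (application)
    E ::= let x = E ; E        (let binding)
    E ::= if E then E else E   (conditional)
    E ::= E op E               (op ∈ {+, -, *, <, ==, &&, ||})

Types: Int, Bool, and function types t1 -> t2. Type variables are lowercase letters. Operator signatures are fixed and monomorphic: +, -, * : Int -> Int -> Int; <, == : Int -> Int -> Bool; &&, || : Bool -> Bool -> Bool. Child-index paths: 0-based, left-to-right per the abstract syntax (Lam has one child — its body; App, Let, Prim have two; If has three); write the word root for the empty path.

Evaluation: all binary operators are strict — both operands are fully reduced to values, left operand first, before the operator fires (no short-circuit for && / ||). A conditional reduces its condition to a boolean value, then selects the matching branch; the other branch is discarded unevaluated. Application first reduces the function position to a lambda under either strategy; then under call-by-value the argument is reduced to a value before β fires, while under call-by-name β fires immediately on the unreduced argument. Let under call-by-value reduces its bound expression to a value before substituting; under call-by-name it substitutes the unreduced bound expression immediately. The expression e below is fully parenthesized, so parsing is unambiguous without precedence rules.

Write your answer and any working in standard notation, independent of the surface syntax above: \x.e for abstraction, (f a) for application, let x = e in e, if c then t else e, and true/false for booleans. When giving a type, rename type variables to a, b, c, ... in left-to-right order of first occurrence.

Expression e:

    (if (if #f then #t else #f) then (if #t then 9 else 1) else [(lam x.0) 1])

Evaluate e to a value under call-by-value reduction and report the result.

Derivation:
step 0: (if (if false then true else false) then (if true then 9 else 1) else ((\x.0) 1))
step 1: [if@0] (if false then (if true then 9 else 1) else ((\x.0) 1))
step 2: [if@root] ((\x.0) 1)
step 3: [beta@root] 0

Answer: 0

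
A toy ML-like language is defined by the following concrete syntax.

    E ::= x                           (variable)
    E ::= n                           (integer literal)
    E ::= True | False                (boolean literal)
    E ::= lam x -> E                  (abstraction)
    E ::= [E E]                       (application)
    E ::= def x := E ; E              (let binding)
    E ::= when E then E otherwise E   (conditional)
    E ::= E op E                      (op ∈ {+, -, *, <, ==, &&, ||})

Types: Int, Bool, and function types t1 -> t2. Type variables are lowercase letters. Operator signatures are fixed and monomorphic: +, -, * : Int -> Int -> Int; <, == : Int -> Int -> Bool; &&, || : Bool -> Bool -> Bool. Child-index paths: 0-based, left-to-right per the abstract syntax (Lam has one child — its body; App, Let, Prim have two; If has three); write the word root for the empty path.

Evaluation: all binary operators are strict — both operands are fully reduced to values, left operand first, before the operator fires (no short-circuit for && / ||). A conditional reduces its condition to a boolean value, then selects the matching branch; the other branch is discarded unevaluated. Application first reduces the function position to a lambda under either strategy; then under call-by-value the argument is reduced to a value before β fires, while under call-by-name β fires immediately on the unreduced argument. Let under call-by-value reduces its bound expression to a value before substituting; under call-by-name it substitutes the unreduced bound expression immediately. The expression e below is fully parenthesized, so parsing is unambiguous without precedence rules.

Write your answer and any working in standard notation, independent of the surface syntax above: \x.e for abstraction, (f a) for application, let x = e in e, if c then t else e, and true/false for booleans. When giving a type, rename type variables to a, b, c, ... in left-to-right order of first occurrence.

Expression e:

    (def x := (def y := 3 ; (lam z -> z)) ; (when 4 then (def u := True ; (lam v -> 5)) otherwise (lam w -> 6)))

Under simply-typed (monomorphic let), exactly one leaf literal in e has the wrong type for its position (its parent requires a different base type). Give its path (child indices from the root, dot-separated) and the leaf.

Trace:
let y : Int
z : a
\z._ : a -> a
let x : a -> a
  unify Int ~ Bool
  FAIL: mismatch Int ~ Bool

Answer: 1.0 : 4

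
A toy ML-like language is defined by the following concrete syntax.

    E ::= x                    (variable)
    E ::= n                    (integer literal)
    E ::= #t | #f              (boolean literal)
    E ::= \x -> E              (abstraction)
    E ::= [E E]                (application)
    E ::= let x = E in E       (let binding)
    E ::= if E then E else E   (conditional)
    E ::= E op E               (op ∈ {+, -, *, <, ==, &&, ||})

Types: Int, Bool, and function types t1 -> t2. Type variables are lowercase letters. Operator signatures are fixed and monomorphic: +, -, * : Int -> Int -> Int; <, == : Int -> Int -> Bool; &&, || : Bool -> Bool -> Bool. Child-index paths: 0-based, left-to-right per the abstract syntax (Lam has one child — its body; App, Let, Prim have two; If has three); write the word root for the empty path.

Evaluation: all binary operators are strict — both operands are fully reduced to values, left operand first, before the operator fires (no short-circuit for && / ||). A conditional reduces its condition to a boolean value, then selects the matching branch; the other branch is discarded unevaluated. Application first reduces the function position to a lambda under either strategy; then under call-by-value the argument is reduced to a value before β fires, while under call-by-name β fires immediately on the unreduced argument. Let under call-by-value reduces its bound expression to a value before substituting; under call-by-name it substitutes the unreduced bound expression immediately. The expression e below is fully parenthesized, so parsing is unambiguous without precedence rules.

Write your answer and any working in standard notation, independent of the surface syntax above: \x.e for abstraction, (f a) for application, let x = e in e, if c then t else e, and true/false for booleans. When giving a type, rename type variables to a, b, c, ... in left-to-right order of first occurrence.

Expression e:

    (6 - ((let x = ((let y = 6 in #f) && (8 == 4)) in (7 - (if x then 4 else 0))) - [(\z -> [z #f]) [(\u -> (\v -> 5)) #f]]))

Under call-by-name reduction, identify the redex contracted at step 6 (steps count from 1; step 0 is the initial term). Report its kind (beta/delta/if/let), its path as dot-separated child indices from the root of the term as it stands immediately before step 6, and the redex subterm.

Answer: delta at 1.0 : (7 - 0)

Trace:
step 0: (6 - ((let x = ((let y = 6 in false) && (8 == 4)) in (7 - (if x then 4 else 0))) - ((\z.(z false)) ((\u.(\v.5)) false))))
step 1: [let@1.0] (6 - ((7 - (if ((let y = 6 in false) && (8 == 4)) then 4 else 0)) - ((\z.(z false)) ((\u.(\v.5)) false))))
step 2: [let@1.0.1.0.0] (6 - ((7 - (if (false && (8 == 4)) then 4 else 0)) - ((\z.(z false)) ((\u.(\v.5)) false))))
step 3: [delta@1.0.1.0.1] (6 - ((7 - (if (false && false) then 4 else 0)) - ((\z.(z false)) ((\u.(\v.5)) false))))
step 4: [delta@1.0.1.0] (6 - ((7 - (if false then 4 else 0)) - ((\z.(z false)) ((\u.(\v.5)) false))))
step 5: [if@1.0.1] (6 - ((7 - 0) - ((\z.(z false)) ((\u.(\v.5)) false))))
step 6: [delta@1.0] (6 - (7 - ((\z.(z false)) ((\u.(\v.5)) false))))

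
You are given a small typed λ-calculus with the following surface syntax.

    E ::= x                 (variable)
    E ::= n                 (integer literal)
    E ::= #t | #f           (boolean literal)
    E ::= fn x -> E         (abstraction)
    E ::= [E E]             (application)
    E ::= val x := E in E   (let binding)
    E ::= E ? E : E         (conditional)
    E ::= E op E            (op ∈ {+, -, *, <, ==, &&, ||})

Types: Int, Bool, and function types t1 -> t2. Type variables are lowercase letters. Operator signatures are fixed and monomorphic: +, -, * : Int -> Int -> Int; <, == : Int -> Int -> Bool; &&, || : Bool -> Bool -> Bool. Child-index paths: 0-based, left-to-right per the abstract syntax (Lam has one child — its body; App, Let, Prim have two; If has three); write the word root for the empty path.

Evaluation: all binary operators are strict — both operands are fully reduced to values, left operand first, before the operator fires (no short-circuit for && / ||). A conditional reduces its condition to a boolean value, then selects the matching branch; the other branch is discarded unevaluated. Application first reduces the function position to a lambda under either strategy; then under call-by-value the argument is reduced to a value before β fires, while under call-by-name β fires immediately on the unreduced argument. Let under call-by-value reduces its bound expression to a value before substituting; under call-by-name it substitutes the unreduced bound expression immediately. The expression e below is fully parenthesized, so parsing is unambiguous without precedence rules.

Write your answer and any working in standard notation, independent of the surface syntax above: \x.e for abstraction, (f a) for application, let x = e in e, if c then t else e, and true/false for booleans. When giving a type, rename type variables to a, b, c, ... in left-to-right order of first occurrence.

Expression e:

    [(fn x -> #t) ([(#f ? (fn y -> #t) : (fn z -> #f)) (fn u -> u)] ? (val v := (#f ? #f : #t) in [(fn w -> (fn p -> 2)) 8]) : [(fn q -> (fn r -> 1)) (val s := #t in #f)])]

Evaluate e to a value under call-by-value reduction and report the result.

Answer: true

Derivation:
step 0: ((\x.true) (if ((if false then (\y.true) else (\z.false)) (\u.u)) then (let v = (if false then false else true) in ((\w.(\p.2)) 8)) else ((\q.(\r.1)) (let s = true in false))))
step 1: [if@1.0.0] ((\x.true) (if ((\z.false) (\u.u)) then (let v = (if false then false else true) in ((\w.(\p.2)) 8)) else ((\q.(\r.1)) (let s = true in false))))
step 2: [beta@1.0] ((\x.true) (if false then (let v = (if false then false else true) in ((\w.(\p.2)) 8)) else ((\q.(\r.1)) (let s = true in false))))
step 3: [if@1] ((\x.true) ((\q.(\r.1)) (let s = true in false)))
step 4: [let@1.1] ((\x.true) ((\q.(\r.1)) false))
step 5: [beta@1] ((\x.true) (\r.1))
step 6: [beta@root] true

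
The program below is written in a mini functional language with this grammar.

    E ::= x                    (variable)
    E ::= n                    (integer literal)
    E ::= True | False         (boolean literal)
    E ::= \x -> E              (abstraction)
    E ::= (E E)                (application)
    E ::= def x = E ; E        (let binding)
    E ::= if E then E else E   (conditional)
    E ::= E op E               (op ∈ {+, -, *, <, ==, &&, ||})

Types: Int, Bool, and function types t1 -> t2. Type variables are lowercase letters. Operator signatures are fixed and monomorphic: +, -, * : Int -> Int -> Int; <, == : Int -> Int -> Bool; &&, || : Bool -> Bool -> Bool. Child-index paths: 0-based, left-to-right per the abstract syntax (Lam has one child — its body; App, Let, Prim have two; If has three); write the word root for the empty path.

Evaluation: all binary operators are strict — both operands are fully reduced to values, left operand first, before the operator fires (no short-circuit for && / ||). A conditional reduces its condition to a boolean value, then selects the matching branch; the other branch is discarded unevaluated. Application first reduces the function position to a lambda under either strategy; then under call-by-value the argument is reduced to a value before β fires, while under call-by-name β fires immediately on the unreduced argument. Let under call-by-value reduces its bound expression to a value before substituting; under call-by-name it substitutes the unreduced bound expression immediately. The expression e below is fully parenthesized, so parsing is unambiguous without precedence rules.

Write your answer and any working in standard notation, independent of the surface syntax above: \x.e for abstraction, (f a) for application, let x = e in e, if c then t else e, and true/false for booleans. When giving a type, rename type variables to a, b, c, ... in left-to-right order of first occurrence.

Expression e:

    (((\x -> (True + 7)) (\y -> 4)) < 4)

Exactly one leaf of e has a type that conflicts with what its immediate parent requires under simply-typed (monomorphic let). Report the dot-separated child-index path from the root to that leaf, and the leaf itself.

Answer: 0.0.0.0 : true

Derivation:
  unify Bool ~ Int
  FAIL: mismatch Bool ~ Int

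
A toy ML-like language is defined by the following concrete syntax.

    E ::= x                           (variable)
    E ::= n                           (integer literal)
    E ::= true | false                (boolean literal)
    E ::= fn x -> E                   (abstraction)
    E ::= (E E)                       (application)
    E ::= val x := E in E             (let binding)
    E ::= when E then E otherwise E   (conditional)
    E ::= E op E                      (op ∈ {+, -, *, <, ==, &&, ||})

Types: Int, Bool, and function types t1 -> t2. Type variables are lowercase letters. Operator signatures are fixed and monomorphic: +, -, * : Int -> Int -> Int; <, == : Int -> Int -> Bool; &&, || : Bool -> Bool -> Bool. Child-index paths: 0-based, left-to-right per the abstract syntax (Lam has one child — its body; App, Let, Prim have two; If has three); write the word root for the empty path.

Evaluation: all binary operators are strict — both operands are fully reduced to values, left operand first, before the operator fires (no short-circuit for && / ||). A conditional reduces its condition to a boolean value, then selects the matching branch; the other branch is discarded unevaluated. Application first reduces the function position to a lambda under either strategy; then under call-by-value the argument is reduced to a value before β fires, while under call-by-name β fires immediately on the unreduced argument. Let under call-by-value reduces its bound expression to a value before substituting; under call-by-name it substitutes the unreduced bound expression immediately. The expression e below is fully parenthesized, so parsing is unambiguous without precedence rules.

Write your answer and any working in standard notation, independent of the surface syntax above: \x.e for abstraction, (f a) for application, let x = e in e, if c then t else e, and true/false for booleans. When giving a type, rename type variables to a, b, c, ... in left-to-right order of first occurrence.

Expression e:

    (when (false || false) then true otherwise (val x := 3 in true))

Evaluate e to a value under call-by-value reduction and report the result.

Answer: true

Derivation:
step 0: (if (false || false) then true else (let x = 3 in true))
step 1: [delta@0] (if false then true else (let x = 3 in true))
step 2: [if@root] (let x = 3 in true)
step 3: [let@root] true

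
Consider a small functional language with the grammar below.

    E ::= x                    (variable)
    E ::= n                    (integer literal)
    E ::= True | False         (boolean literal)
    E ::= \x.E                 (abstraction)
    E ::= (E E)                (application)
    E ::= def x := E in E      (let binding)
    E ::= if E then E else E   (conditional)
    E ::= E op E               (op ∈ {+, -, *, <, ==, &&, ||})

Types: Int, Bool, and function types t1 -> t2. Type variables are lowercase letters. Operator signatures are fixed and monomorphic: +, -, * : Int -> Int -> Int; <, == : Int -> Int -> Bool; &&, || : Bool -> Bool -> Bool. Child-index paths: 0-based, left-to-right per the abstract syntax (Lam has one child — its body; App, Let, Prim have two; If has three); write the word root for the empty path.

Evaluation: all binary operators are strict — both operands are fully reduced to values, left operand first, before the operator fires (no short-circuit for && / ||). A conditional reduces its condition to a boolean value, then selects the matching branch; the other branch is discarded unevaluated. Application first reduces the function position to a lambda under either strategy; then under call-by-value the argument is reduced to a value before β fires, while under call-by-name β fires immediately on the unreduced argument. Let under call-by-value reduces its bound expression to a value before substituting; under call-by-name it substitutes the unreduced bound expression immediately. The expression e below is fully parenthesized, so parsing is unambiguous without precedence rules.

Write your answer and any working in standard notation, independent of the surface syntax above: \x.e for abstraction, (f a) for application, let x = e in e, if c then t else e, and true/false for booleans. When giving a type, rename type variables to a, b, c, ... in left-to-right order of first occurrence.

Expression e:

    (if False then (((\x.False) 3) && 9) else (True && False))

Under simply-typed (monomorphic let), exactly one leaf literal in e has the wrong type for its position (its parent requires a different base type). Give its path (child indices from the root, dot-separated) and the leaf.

Answer: 1.1 : 9

Derivation:
  unify Bool ~ Bool
\x._ : a -> Bool
  unify a -> Bool ~ Int -> b
  unify a ~ Int
  unify Bool ~ b
_ _ : Bool
  unify Bool ~ Bool
  unify Int ~ Bool
  FAIL: mismatch Int ~ Bool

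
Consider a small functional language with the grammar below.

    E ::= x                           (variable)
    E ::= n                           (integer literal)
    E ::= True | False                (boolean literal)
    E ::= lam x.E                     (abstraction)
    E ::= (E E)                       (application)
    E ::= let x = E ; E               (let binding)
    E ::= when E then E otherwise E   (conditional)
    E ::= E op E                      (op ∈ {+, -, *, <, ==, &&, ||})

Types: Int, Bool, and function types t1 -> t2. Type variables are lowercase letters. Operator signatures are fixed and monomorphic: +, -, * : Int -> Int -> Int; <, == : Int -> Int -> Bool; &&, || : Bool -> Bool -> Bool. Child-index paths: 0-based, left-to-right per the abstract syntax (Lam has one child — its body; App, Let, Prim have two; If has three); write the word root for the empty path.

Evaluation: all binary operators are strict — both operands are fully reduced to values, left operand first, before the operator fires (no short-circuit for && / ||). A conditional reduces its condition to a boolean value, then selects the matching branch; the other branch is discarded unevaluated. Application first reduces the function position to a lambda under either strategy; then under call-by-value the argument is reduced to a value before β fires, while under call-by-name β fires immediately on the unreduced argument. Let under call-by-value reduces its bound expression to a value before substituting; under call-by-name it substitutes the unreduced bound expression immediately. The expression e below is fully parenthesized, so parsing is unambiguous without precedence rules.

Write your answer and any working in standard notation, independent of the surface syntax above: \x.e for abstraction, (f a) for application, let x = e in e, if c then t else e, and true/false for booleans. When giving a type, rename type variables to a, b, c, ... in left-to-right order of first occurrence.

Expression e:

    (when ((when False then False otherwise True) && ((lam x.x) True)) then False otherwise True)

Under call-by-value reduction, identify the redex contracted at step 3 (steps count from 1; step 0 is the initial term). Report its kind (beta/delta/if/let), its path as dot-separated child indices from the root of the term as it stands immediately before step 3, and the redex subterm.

Trace:
step 0: (if ((if false then false else true) && ((\x.x) true)) then false else true)
step 1: [if@0.0] (if (true && ((\x.x) true)) then false else true)
step 2: [beta@0.1] (if (true && true) then false else true)
step 3: [delta@0] (if true then false else true)

Answer: delta at 0 : (true && true)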